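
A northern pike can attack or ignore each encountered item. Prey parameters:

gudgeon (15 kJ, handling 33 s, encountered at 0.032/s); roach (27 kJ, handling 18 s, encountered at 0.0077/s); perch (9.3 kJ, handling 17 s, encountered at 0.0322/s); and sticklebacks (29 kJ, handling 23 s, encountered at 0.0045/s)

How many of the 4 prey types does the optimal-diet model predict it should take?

E/h in descending order: roach 1.5, sticklebacks 1.26, perch 0.547, gudgeon 0.455 kJ/s. The optimal diet is the largest prefix of this list for which every included type satisfies E_i/h_i > R on the types above it.
Rate on top 1: 0.1826. sticklebacks: 1.26 > 0.1826 → include.
Rate on top 2: 0.2724. perch: 0.547 > 0.2724 → include.
Rate on top 3: 0.3564. gudgeon: 0.455 > 0.3564 → include.
Optimal diet: roach, sticklebacks, perch, gudgeon — 4 of 4 types.

4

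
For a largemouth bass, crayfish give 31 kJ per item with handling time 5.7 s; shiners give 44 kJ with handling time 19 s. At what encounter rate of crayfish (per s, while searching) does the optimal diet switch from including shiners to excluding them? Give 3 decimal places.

0.130 per s

Drop shiners once their profitability E₂/h₂ falls below the rate achievable on crayfish alone: E₂/h₂ = λE₁/(1 + λh₁).
Solve for λ: λE₁h₂ = E₂(1 + λh₁) → λ(E₁h₂ − E₂h₁) = E₂ → λ = E₂/(E₁h₂ − E₂h₁).
λ = 44/(31×19 − 44×5.7) = 44/338.2 = 0.1301 per s.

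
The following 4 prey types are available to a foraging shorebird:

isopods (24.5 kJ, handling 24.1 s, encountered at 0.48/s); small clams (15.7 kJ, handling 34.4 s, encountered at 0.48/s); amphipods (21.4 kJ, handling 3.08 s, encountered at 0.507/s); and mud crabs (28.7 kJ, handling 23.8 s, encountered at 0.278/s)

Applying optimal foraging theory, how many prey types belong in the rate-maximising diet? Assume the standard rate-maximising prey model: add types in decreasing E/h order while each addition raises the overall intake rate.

1

Profitabilities (E/h, kJ/s): amphipods 6.95, mud crabs 1.21, isopods 1.02, small clams 0.456. Add prey in this order while the next type's profitability exceeds the intake rate on those already taken.
Rate on top 1: 4.236. mud crabs: 1.21 < 4.236 → exclude; stop.
Optimal diet: amphipods — 1 of 4 types.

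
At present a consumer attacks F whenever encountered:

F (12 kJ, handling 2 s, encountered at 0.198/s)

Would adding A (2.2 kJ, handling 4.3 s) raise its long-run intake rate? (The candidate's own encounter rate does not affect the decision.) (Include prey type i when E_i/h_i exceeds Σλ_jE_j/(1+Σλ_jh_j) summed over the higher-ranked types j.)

Intake rate on the current diet: R = (0.198×12) / (1 + 0.198×2) = 2.376/1.396 = 1.702 kJ/s.
A: E/h = 2.2/4.3 = 0.5116 kJ/s.
0.5116 < 1.702, so adding A would lower the average — exclude it.

No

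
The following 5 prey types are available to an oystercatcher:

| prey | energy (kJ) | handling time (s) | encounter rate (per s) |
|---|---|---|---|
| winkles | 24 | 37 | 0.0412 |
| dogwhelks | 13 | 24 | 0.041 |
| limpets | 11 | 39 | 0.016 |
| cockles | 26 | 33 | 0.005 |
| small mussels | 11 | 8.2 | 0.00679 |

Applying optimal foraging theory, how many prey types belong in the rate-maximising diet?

E/h in descending order: small mussels 1.34, cockles 0.788, winkles 0.649, dogwhelks 0.542, limpets 0.282 kJ/s. The optimal diet is the largest prefix of this list for which every included type satisfies E_i/h_i > R on the types above it.
Rate on top 1: 0.07075. cockles: 0.788 > 0.07075 → include.
Rate on top 2: 0.1677. winkles: 0.649 > 0.1677 → include.
Rate on top 3: 0.4348. dogwhelks: 0.542 > 0.4348 → include.
Rate on top 4: 0.463. limpets: 0.282 < 0.463 → exclude; stop.
Optimal diet: small mussels, cockles, winkles, dogwhelks — 4 of 5 types.

4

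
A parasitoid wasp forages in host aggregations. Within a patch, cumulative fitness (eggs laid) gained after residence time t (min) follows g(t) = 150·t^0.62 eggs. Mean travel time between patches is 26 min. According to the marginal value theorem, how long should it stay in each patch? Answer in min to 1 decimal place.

By the marginal value theorem, leave when the instantaneous gain rate g'(t) equals the habitat-wide average g(t)/(T + t).
g'(t) = 0.62·150·t^-0.38. Setting 0.62·150·t^-0.38 = 150·t^0.62/(26+t) gives 0.62(26+t) = t, so 0.38·t = 0.62×26.
t* = 0.62×26/0.38 = 42.42 min.

42.4 min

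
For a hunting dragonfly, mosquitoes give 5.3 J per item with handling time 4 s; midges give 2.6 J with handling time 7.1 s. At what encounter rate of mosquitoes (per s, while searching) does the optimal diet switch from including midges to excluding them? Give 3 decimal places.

0.095 per s

At the threshold, the rate on mosquitoes alone equals the profitability of midges: λ·5.3/(1 + λ·4) = 2.6/7.1 = 0.3662.
Rearranging, λ(5.3 − 0.3662×4) = 0.3662, so λ = 0.3662/3.835 = 0.09548 per s.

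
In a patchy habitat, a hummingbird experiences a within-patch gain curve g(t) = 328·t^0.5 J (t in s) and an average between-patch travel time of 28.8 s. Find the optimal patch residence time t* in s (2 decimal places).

28.80 s

By the marginal value theorem, leave when the instantaneous gain rate g'(t) equals the habitat-wide average g(t)/(T + t).
g'(t) = 0.5·328·t^-0.5. Setting 0.5·328·t^-0.5 = 328·t^0.5/(28.8+t) gives 0.5(28.8+t) = t, so 0.50·t = 0.5×28.8.
t* = 0.5×28.8/0.50 = 28.8 s.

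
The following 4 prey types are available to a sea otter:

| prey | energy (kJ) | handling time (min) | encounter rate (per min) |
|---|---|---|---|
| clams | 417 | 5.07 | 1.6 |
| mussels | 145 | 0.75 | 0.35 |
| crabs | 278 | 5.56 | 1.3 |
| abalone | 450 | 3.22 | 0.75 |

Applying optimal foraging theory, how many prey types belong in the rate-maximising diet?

2

E/h in descending order: mussels 193, abalone 140, clams 82.2, crabs 50 kJ/min. The optimal diet is the largest prefix of this list for which every included type satisfies E_i/h_i > R on the types above it.
Rate on top 1: 40.2. abalone: 140 > 40.2 → include.
Rate on top 2: 105.6. clams: 82.2 < 105.6 → exclude; stop.
Optimal diet: mussels, abalone — 2 of 4 types.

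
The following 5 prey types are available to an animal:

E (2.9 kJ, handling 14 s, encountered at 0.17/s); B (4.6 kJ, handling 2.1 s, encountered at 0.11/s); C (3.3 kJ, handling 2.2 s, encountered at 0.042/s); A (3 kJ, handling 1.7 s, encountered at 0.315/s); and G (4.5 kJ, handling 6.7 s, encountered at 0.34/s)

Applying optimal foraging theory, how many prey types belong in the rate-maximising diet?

3

E/h in descending order: B 2.19, A 1.76, C 1.5, G 0.672, E 0.207 kJ/s. The optimal diet is the largest prefix of this list for which every included type satisfies E_i/h_i > R on the types above it.
Rate on top 1: 0.411. A: 1.76 > 0.411 → include.
Rate on top 2: 0.8214. C: 1.5 > 0.8214 → include.
Rate on top 3: 0.8551. G: 0.672 < 0.8551 → exclude; stop.
Optimal diet: B, A, C — 3 of 5 types.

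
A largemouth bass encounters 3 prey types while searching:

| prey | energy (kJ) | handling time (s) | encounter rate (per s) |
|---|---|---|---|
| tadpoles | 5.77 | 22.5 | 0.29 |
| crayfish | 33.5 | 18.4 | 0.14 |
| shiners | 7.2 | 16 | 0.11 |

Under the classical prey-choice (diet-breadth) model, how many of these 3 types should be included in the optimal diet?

Profitabilities (E/h, kJ/s): crayfish 1.82, shiners 0.45, tadpoles 0.256. Add prey in this order while the next type's profitability exceeds the intake rate on those already taken.
Rate on top 1: 1.312. shiners: 0.45 < 1.312 → exclude; stop.
Optimal diet: crayfish — 1 of 3 types.

1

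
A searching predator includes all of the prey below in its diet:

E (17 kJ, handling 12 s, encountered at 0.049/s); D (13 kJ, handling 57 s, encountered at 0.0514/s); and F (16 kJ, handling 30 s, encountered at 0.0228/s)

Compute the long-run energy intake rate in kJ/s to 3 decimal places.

Energy encountered per unit search time: 0.049×17 + 0.0514×13 + 0.0228×16 = 1.866 kJ/s.
Handling time per unit search time: 0.049×12 + 0.0514×57 + 0.0228×30 = 4.202.
Rate = 1.866/(1 + 4.202) = 0.3587 kJ/s.

0.359 kJ/s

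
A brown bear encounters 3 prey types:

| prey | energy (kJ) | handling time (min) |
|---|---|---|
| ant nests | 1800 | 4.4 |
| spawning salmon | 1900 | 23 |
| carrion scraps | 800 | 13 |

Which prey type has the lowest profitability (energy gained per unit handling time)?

In descending order of E/h:
ant nests: 1800/4.4 = 409 kJ/min
spawning salmon: 1900/23 = 82.6 kJ/min
carrion scraps: 800/13 = 61.5 kJ/min

carrion scraps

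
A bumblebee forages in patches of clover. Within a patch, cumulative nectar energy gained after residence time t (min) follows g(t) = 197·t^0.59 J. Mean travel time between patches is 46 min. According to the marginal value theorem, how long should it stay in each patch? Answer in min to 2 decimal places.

Maximise g(t)/(T+t): set derivative to zero → g'(t)(T+t) = g(t).
g'(t) = 0.59·197·t^-0.41. Setting 0.59·197·t^-0.41 = 197·t^0.59/(46+t) gives 0.59(46+t) = t, so 0.41·t = 0.59×46.
t* = 0.59×46/0.41 = 66.2 min.

66.20 min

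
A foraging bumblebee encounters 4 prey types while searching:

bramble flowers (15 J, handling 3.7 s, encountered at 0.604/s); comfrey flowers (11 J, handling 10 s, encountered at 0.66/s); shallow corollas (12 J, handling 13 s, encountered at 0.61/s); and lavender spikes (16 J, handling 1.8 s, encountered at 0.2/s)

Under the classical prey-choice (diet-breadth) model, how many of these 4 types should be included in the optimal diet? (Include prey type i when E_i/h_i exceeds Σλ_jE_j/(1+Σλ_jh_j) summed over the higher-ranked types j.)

2

E/h in descending order: lavender spikes 8.89, bramble flowers 4.05, comfrey flowers 1.1, shallow corollas 0.923 J/s. The optimal diet is the largest prefix of this list for which every included type satisfies E_i/h_i > R on the types above it.
Rate on top 1: 2.353. bramble flowers: 4.05 > 2.353 → include.
Rate on top 2: 3.41. comfrey flowers: 1.1 < 3.41 → exclude; stop.
Optimal diet: lavender spikes, bramble flowers — 2 of 4 types.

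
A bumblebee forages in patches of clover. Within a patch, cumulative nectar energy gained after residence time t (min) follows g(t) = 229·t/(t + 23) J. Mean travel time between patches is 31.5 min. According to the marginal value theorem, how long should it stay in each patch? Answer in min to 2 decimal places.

By the marginal value theorem, leave when the instantaneous gain rate g'(t) equals the habitat-wide average g(t)/(T + t).
g'(t) = 229·23/(t + 23)². Setting 229·23/(t+23)² = 229t/[(t+23)(31.5+t)] gives 23(31.5+t) = t(t+23), so t² = 23×31.5 = 724.5.
t* = √724.5 = 26.92 min.

26.92 min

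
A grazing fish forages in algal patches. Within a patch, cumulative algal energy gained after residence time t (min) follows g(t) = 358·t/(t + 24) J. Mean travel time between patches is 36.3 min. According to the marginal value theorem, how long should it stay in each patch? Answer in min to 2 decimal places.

29.52 min

By the marginal value theorem, leave when the instantaneous gain rate g'(t) equals the habitat-wide average g(t)/(T + t).
g'(t) = 358·24/(t + 24)². Setting 358·24/(t+24)² = 358t/[(t+24)(36.3+t)] gives 24(36.3+t) = t(t+24), so t² = 24×36.3 = 871.2.
t* = √871.2 = 29.52 min.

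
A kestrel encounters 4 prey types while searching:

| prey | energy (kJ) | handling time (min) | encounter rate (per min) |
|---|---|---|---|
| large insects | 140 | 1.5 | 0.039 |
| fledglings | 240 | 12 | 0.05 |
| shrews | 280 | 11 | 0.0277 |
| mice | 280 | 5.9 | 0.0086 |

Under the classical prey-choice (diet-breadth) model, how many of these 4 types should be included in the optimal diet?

Rank by E/h (kJ/min): large insects 93.3, mice 47.5, shrews 25.5, fledglings 20. Include each in turn until the next type's E/h falls below the running intake rate.
Rate on top 1: 5.158. mice: 47.5 > 5.158 → include.
Rate on top 2: 7.093. shrews: 25.5 > 7.093 → include.
Rate on top 3: 11.05. fledglings: 20 > 11.05 → include.
Optimal diet: large insects, mice, shrews, fledglings — 4 of 4 types.

4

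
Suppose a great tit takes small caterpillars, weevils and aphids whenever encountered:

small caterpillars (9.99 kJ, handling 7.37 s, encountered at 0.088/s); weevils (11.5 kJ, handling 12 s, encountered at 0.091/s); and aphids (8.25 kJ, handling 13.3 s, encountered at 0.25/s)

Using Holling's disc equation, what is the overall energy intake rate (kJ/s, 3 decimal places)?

Energy encountered per unit search time: 0.088×9.99 + 0.091×11.5 + 0.25×8.25 = 3.988 kJ/s.
Handling time per unit search time: 0.088×7.37 + 0.091×12 + 0.25×13.3 = 5.066.
Rate = 3.988/(1 + 5.066) = 0.6575 kJ/s.

0.658 kJ/s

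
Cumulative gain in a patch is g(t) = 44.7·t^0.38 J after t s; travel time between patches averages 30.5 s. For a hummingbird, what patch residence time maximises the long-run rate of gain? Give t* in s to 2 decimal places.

By the marginal value theorem, leave when the instantaneous gain rate g'(t) equals the habitat-wide average g(t)/(T + t).
g'(t) = 0.38·44.7·t^-0.62. Setting 0.38·44.7·t^-0.62 = 44.7·t^0.38/(30.5+t) gives 0.38(30.5+t) = t, so 0.62·t = 0.38×30.5.
t* = 0.38×30.5/0.62 = 18.69 s.

18.69 s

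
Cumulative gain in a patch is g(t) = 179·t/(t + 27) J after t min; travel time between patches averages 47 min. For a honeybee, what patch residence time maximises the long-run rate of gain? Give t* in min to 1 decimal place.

35.6 min

Maximise g(t)/(T+t): set derivative to zero → g'(t)(T+t) = g(t).
g'(t) = 179·27/(t + 27)². Setting 179·27/(t+27)² = 179t/[(t+27)(47+t)] gives 27(47+t) = t(t+27), so t² = 27×47 = 1269.
t* = √1269 = 35.62 min.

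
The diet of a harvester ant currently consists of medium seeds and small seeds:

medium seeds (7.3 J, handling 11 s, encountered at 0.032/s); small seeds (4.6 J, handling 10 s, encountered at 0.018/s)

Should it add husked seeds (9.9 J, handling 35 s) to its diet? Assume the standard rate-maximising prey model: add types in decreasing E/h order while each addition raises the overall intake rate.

Yes

Current rate: (0.032×7.3 + 0.018×4.6)/(1 + 0.032×11 + 0.018×10) = 0.2065 J/s.
husked seeds: E/h = 9.9/35 = 0.2829 J/s.
Since 0.2829 > R, including husked seeds increases the long-run rate.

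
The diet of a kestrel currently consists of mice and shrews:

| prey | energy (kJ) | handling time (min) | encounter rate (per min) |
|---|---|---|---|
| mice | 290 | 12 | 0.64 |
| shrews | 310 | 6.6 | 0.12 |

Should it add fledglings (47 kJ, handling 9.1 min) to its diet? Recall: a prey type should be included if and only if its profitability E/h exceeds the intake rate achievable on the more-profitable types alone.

No

On mice and shrews alone, R = ΣλE/(1+Σλh) = 222.8/9.472 = 23.52 kJ/min.
fledglings: E/h = 47/9.1 = 5.165 kJ/min.
Since 5.165 < R, time spent handling fledglings is better spent searching.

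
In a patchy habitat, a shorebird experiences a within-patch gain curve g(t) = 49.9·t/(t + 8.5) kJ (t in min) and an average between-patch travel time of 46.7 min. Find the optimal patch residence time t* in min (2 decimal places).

Optimal t* satisfies g'(t*) = g(t*)/(T + t*).
g'(t) = 49.9·8.5/(t + 8.5)². Setting 49.9·8.5/(t+8.5)² = 49.9t/[(t+8.5)(46.7+t)] gives 8.5(46.7+t) = t(t+8.5), so t² = 8.5×46.7 = 397.
t* = √397 = 19.92 min.

19.92 min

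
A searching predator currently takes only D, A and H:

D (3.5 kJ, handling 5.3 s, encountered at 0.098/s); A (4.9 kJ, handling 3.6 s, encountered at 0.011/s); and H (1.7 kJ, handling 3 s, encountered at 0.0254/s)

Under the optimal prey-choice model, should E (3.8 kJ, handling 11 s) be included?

Intake rate on the current diet: R = (0.098×3.5 + 0.011×4.9 + 0.0254×1.7) / (1 + 0.098×5.3 + 0.011×3.6 + 0.0254×3) = 0.4401/1.635 = 0.2691 kJ/s.
E: E/h = 3.8/11 = 0.3455 kJ/s.
0.3455 > 0.2691, so adding E raises the average — include it.

Yes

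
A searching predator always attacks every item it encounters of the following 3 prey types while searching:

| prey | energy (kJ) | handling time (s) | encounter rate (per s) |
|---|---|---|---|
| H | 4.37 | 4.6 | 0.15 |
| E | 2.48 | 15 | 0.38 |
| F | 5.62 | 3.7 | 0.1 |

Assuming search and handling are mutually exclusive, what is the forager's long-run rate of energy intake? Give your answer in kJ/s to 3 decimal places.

0.278 kJ/s

R = Σλ_iE_i / (1 + Σλ_ih_i)
Numerator: 0.15×4.37 + 0.38×2.48 + 0.1×5.62 = 2.16
Denominator: 1 + 0.15×4.6 + 0.38×15 + 0.1×3.7 = 7.76
R = 2.16/7.76 = 0.2783 kJ/s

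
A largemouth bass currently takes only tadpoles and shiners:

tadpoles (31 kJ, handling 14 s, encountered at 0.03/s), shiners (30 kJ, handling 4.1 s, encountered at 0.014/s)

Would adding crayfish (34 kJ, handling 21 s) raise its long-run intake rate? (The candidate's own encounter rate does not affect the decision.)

Intake rate on the current diet: R = (0.03×31 + 0.014×30) / (1 + 0.03×14 + 0.014×4.1) = 1.35/1.477 = 0.9138 kJ/s.
Profitability of crayfish: 34/21 = 1.619 kJ/s.
1.619 > 0.9138, so adding crayfish raises the average — include it.

Yes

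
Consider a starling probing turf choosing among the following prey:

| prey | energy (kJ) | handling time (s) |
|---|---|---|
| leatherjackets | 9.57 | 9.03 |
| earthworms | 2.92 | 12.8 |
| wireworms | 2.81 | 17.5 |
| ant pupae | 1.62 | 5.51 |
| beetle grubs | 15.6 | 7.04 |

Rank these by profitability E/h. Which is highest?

In descending order of E/h:
beetle grubs: 15.6/7.04 = 2.22 kJ/s
leatherjackets: 9.57/9.03 = 1.06 kJ/s
ant pupae: 1.62/5.51 = 0.294 kJ/s
earthworms: 2.92/12.8 = 0.228 kJ/s
wireworms: 2.81/17.5 = 0.161 kJ/s

beetle grubs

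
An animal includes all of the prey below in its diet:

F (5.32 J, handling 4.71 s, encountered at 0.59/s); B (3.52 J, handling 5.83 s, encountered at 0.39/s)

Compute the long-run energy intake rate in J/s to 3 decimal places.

R = Σλ_iE_i / (1 + Σλ_ih_i)
Numerator: 0.59×5.32 + 0.39×3.52 = 4.512
Denominator: 1 + 0.59×4.71 + 0.39×5.83 = 6.053
R = 4.512/6.053 = 0.7454 J/s

0.745 J/s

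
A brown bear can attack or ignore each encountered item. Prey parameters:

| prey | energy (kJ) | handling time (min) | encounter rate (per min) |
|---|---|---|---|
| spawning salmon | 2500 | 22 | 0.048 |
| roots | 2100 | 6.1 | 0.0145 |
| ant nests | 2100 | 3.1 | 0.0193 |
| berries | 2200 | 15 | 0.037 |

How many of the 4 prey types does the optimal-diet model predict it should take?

4

Rank by E/h (kJ/min): ant nests 677, roots 344, berries 147, spawning salmon 114. Include each in turn until the next type's E/h falls below the running intake rate.
Rate on top 1: 38.24. roots: 344 > 38.24 → include.
Rate on top 2: 61.81. berries: 147 > 61.81 → include.
Rate on top 3: 89.46. spawning salmon: 114 > 89.46 → include.
Optimal diet: ant nests, roots, berries, spawning salmon — 4 of 4 types.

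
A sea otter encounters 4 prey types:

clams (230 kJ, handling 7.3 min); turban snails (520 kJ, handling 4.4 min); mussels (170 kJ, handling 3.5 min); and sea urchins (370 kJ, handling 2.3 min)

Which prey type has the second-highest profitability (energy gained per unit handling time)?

turban snails

Profitability E/h (kJ/min): clams = 230/7.3 = 31.5, turban snails = 520/4.4 = 118, mussels = 170/3.5 = 48.6, sea urchins = 370/2.3 = 161.
Ranked: sea urchins > turban snails > mussels > clams.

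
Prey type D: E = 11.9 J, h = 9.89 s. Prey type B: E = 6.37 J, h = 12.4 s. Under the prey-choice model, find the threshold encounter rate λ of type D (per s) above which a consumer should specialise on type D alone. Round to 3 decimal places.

Drop type B once their profitability E₂/h₂ falls below the rate achievable on type D alone: E₂/h₂ = λE₁/(1 + λh₁).
Solve for λ: λE₁h₂ = E₂(1 + λh₁) → λ(E₁h₂ − E₂h₁) = E₂ → λ = E₂/(E₁h₂ − E₂h₁).
λ = 6.37/(11.9×12.4 − 6.37×9.89) = 6.37/84.56 = 0.07533 per s.

0.075 per s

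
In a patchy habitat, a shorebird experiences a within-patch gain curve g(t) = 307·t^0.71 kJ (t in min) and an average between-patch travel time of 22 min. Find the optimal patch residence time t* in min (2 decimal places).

53.86 min

Optimal t* satisfies g'(t*) = g(t*)/(T + t*).
g'(t) = 0.71·307·t^-0.29. Setting 0.71·307·t^-0.29 = 307·t^0.71/(22+t) gives 0.71(22+t) = t, so 0.29·t = 0.71×22.
t* = 0.71×22/0.29 = 53.86 min.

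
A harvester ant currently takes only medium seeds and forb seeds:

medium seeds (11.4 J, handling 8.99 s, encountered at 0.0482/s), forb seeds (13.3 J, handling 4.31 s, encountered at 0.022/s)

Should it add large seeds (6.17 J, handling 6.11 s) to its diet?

Current rate: (0.0482×11.4 + 0.022×13.3)/(1 + 0.0482×8.99 + 0.022×4.31) = 0.551 J/s.
Profitability of large seeds: 6.17/6.11 = 1.01 J/s.
1.01 > 0.551, so adding large seeds raises the average — include it.

Yes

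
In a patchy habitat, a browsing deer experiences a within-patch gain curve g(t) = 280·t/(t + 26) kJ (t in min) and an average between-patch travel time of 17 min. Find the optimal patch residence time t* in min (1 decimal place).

Optimal t* satisfies g'(t*) = g(t*)/(T + t*).
g'(t) = 280·26/(t + 26)². Setting 280·26/(t+26)² = 280t/[(t+26)(17+t)] gives 26(17+t) = t(t+26), so t² = 26×17 = 442.
t* = √442 = 21.02 min.

21.0 min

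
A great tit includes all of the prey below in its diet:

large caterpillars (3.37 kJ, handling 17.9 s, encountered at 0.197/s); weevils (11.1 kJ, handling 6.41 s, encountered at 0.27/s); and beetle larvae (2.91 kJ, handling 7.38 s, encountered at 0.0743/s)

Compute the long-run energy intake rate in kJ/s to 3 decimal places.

0.570 kJ/s

R = Σλ_iE_i / (1 + Σλ_ih_i)
Numerator: 0.197×3.37 + 0.27×11.1 + 0.0743×2.91 = 3.877
Denominator: 1 + 0.197×17.9 + 0.27×6.41 + 0.0743×7.38 = 6.805
R = 3.877/6.805 = 0.5697 kJ/s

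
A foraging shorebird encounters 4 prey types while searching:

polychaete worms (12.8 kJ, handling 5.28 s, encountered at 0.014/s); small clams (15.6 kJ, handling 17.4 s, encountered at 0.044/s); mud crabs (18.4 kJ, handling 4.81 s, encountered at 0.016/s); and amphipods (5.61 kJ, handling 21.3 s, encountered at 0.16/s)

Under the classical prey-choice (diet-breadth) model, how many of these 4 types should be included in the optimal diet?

E/h in descending order: mud crabs 3.83, polychaete worms 2.42, small clams 0.897, amphipods 0.263 kJ/s. The optimal diet is the largest prefix of this list for which every included type satisfies E_i/h_i > R on the types above it.
Rate on top 1: 0.2734. polychaete worms: 2.42 > 0.2734 → include.
Rate on top 2: 0.4115. small clams: 0.897 > 0.4115 → include.
Rate on top 3: 0.6053. amphipods: 0.263 < 0.6053 → exclude; stop.
Optimal diet: mud crabs, polychaete worms, small clams — 3 of 4 types.

3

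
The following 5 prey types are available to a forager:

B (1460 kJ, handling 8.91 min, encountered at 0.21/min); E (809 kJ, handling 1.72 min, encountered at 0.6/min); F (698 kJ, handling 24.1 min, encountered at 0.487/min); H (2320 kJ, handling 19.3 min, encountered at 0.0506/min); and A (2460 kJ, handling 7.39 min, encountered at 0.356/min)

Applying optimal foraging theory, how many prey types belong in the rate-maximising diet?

Rank by E/h (kJ/min): E 470, A 333, B 164, H 120, F 29. Include each in turn until the next type's E/h falls below the running intake rate.
Rate on top 1: 238.9. A: 333 > 238.9 → include.
Rate on top 2: 291.9. B: 164 < 291.9 → exclude; stop.
Optimal diet: E, A — 2 of 5 types.

2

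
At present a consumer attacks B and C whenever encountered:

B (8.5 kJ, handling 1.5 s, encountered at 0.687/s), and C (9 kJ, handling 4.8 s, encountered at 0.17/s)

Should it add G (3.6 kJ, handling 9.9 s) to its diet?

No

Current rate: (0.687×8.5 + 0.17×9)/(1 + 0.687×1.5 + 0.17×4.8) = 2.589 kJ/s.
Profitability of G: 3.6/9.9 = 0.3636 kJ/s.
Since 0.3636 < R, time spent handling G is better spent searching.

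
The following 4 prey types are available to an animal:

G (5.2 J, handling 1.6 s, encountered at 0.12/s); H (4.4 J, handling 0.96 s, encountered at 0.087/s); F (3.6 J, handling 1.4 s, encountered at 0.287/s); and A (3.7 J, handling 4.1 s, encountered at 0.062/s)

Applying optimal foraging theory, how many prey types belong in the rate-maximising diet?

3

Profitabilities (E/h, J/s): H 4.58, G 3.25, F 2.57, A 0.902. Add prey in this order while the next type's profitability exceeds the intake rate on those already taken.
Rate on top 1: 0.3533. G: 3.25 > 0.3533 → include.
Rate on top 2: 0.7893. F: 2.57 > 0.7893 → include.
Rate on top 3: 1.216. A: 0.902 < 1.216 → exclude; stop.
Optimal diet: H, G, F — 3 of 4 types.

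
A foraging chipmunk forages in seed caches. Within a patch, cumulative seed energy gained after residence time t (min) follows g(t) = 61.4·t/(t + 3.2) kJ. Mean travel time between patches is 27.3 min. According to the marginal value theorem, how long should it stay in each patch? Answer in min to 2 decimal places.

By the marginal value theorem, leave when the instantaneous gain rate g'(t) equals the habitat-wide average g(t)/(T + t).
g'(t) = 61.4·3.2/(t + 3.2)². Setting 61.4·3.2/(t+3.2)² = 61.4t/[(t+3.2)(27.3+t)] gives 3.2(27.3+t) = t(t+3.2), so t² = 3.2×27.3 = 87.36.
t* = √87.36 = 9.347 min.

9.35 min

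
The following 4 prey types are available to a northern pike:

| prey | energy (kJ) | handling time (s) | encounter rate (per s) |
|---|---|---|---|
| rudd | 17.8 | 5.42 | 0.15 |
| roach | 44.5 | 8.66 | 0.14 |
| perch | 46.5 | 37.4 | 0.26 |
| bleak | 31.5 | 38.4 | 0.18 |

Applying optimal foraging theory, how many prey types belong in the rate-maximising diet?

E/h in descending order: roach 5.14, rudd 3.28, perch 1.24, bleak 0.82 kJ/s. The optimal diet is the largest prefix of this list for which every included type satisfies E_i/h_i > R on the types above it.
Rate on top 1: 2.816. rudd: 3.28 > 2.816 → include.
Rate on top 2: 2.942. perch: 1.24 < 2.942 → exclude; stop.
Optimal diet: roach, rudd — 2 of 4 types.

2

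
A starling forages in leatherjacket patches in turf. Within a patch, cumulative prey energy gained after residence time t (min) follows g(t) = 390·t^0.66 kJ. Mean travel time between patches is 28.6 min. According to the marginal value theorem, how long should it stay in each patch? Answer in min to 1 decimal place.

By the marginal value theorem, leave when the instantaneous gain rate g'(t) equals the habitat-wide average g(t)/(T + t).
g'(t) = 0.66·390·t^-0.34. Setting 0.66·390·t^-0.34 = 390·t^0.66/(28.6+t) gives 0.66(28.6+t) = t, so 0.34·t = 0.66×28.6.
t* = 0.66×28.6/0.34 = 55.52 min.

55.5 min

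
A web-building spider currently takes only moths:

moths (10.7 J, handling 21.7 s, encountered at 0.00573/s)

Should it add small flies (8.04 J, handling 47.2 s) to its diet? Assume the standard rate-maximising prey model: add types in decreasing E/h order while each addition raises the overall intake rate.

Current rate: (0.00573×10.7)/(1 + 0.00573×21.7) = 0.05453 J/s.
small flies: E/h = 8.04/47.2 = 0.1703 J/s.
0.1703 > 0.05453, so adding small flies raises the average — include it.

Yes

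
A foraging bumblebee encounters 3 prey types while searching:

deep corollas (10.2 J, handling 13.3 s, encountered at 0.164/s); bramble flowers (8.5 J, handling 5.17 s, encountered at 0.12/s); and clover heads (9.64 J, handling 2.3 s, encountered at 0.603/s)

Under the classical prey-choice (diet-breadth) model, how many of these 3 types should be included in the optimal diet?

Rank by E/h (J/s): clover heads 4.19, bramble flowers 1.64, deep corollas 0.767. Include each in turn until the next type's E/h falls below the running intake rate.
Rate on top 1: 2.435. bramble flowers: 1.64 < 2.435 → exclude; stop.
Optimal diet: clover heads — 1 of 3 types.

1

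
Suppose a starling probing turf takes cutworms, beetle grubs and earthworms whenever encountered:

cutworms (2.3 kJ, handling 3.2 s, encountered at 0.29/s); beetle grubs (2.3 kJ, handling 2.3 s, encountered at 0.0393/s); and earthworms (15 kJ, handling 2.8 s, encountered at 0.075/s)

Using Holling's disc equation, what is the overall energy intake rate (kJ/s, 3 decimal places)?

0.845 kJ/s

Energy encountered per unit search time: 0.29×2.3 + 0.0393×2.3 + 0.075×15 = 1.882 kJ/s.
Handling time per unit search time: 0.29×3.2 + 0.0393×2.3 + 0.075×2.8 = 1.228.
Rate = 1.882/(1 + 1.228) = 0.8447 kJ/s.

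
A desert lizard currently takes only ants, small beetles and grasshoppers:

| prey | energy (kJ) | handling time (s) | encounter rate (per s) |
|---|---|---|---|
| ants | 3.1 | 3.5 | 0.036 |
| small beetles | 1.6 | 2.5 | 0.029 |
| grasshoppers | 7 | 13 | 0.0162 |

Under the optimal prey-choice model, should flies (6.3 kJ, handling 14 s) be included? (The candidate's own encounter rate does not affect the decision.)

Current rate: (0.036×3.1 + 0.029×1.6 + 0.0162×7)/(1 + 0.036×3.5 + 0.029×2.5 + 0.0162×13) = 0.1926 kJ/s.
flies: E/h = 6.3/14 = 0.45 kJ/s.
Since 0.45 > R, including flies increases the long-run rate.

Yes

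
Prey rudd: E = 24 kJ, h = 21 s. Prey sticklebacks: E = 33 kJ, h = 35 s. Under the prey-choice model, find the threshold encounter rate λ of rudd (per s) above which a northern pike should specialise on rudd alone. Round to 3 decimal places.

The zero-one rule: include sticklebacks iff E₂/h₂ > λE₁/(1+λh₁). Equality gives the switch point.
λE₁h₂ = E₂ + λE₂h₁ ⇒ λ = E₂/(E₁h₂ − E₂h₁) = 33/(840 − 693) = 0.2245 per s.

0.224 per s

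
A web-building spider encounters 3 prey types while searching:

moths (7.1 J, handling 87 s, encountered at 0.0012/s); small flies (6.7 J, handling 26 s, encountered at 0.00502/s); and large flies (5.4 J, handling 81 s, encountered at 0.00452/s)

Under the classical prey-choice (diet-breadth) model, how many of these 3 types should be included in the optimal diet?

3

Profitabilities (E/h, J/s): small flies 0.258, moths 0.0816, large flies 0.0667. Add prey in this order while the next type's profitability exceeds the intake rate on those already taken.
Rate on top 1: 0.02975. moths: 0.0816 > 0.02975 → include.
Rate on top 2: 0.03414. large flies: 0.0667 > 0.03414 → include.
Optimal diet: small flies, moths, large flies — 3 of 3 types.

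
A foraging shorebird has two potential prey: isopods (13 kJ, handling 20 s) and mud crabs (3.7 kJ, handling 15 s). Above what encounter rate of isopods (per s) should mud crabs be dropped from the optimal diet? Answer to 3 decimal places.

0.031 per s

Drop mud crabs once their profitability E₂/h₂ falls below the rate achievable on isopods alone: E₂/h₂ = λE₁/(1 + λh₁).
Solve for λ: λE₁h₂ = E₂(1 + λh₁) → λ(E₁h₂ − E₂h₁) = E₂ → λ = E₂/(E₁h₂ − E₂h₁).
λ = 3.7/(13×15 − 3.7×20) = 3.7/121 = 0.03058 per s.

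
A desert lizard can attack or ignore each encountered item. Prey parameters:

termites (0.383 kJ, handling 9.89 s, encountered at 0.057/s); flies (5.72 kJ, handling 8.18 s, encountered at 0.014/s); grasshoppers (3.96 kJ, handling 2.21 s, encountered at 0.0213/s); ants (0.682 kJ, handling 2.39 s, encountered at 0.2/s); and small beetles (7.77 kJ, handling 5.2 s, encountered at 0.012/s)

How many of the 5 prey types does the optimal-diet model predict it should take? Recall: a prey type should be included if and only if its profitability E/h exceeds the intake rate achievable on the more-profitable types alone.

4

E/h in descending order: grasshoppers 1.79, small beetles 1.49, flies 0.699, ants 0.285, termites 0.0387 kJ/s. The optimal diet is the largest prefix of this list for which every included type satisfies E_i/h_i > R on the types above it.
Rate on top 1: 0.08056. small beetles: 1.49 > 0.08056 → include.
Rate on top 2: 0.1601. flies: 0.699 > 0.1601 → include.
Rate on top 3: 0.2105. ants: 0.285 > 0.2105 → include.
Rate on top 4: 0.2315. termites: 0.0387 < 0.2315 → exclude; stop.
Optimal diet: grasshoppers, small beetles, flies, ants — 4 of 5 types.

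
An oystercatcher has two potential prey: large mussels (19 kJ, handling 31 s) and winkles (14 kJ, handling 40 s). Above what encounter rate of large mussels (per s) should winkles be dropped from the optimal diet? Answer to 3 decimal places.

0.043 per s

The zero-one rule: include winkles iff E₂/h₂ > λE₁/(1+λh₁). Equality gives the switch point.
λE₁h₂ = E₂ + λE₂h₁ ⇒ λ = E₂/(E₁h₂ − E₂h₁) = 14/(760 − 434) = 0.04294 per s.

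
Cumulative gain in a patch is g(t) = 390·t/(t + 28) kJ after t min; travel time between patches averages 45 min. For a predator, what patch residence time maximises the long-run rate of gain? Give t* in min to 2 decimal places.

Optimal t* satisfies g'(t*) = g(t*)/(T + t*).
g'(t) = 390·28/(t + 28)². Setting 390·28/(t+28)² = 390t/[(t+28)(45+t)] gives 28(45+t) = t(t+28), so t² = 28×45 = 1260.
t* = √1260 = 35.5 min.

35.50 min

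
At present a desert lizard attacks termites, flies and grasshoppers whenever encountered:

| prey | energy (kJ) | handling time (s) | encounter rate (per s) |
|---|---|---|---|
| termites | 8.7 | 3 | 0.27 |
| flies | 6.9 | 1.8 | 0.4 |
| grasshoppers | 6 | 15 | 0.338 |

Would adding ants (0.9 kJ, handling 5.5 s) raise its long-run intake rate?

Intake rate on the current diet: R = (0.27×8.7 + 0.4×6.9 + 0.338×6) / (1 + 0.27×3 + 0.4×1.8 + 0.338×15) = 7.137/7.6 = 0.9391 kJ/s.
Profitability of ants: 0.9/5.5 = 0.1636 kJ/s.
0.1636 < 0.9391, so adding ants would lower the average — exclude it.

No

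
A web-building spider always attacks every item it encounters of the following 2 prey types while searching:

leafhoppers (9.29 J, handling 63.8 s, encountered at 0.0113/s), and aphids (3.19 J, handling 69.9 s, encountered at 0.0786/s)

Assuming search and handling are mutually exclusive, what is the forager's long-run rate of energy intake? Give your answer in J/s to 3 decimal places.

0.049 J/s

R = (0.0113×9.29 + 0.0786×3.19) / (1 + 0.0113×63.8 + 0.0786×69.9) = 0.3557/7.215 = 0.0493 J/s.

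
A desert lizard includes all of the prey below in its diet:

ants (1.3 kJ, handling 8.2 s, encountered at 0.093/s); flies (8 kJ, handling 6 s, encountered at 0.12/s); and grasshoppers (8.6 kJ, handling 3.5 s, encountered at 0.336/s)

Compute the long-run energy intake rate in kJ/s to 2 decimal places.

R = (0.093×1.3 + 0.12×8 + 0.336×8.6) / (1 + 0.093×8.2 + 0.12×6 + 0.336×3.5) = 3.971/3.659 = 1.085 kJ/s.

1.09 kJ/s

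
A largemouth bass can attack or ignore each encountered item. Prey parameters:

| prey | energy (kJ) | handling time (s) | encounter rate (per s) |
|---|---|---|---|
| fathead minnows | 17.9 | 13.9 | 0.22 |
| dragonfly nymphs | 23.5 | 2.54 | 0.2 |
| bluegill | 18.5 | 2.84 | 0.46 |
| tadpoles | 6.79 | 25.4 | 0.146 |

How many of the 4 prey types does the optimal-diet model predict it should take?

Profitabilities (E/h, kJ/s): dragonfly nymphs 9.25, bluegill 6.51, fathead minnows 1.29, tadpoles 0.267. Add prey in this order while the next type's profitability exceeds the intake rate on those already taken.
Rate on top 1: 3.117. bluegill: 6.51 > 3.117 → include.
Rate on top 2: 4.694. fathead minnows: 1.29 < 4.694 → exclude; stop.
Optimal diet: dragonfly nymphs, bluegill — 2 of 4 types.

2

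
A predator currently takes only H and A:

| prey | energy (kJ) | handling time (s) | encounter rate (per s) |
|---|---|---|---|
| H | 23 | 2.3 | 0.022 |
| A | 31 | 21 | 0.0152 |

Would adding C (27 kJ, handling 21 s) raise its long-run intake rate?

On H and A alone, R = ΣλE/(1+Σλh) = 0.9772/1.37 = 0.7134 kJ/s.
Profitability of C: 27/21 = 1.286 kJ/s.
1.286 > 0.7134, so adding C raises the average — include it.

Yes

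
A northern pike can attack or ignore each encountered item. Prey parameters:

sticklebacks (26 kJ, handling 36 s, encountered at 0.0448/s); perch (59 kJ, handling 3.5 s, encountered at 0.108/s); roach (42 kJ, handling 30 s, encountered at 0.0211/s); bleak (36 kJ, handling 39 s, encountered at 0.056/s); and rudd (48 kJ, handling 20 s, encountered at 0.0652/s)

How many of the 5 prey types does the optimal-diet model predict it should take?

E/h in descending order: perch 16.9, rudd 2.4, roach 1.4, bleak 0.923, sticklebacks 0.722 kJ/s. The optimal diet is the largest prefix of this list for which every included type satisfies E_i/h_i > R on the types above it.
Rate on top 1: 4.624. rudd: 2.4 < 4.624 → exclude; stop.
Optimal diet: perch — 1 of 5 types.

1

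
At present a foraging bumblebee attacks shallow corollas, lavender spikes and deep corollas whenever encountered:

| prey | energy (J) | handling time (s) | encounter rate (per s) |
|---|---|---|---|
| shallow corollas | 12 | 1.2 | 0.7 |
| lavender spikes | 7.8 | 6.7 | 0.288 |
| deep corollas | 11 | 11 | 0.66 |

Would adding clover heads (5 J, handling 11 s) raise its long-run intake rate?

No

On shallow corollas, lavender spikes and deep corollas alone, R = ΣλE/(1+Σλh) = 17.91/11.03 = 1.623 J/s.
clover heads: E/h = 5/11 = 0.4545 J/s.
Since 0.4545 < R, time spent handling clover heads is better spent searching.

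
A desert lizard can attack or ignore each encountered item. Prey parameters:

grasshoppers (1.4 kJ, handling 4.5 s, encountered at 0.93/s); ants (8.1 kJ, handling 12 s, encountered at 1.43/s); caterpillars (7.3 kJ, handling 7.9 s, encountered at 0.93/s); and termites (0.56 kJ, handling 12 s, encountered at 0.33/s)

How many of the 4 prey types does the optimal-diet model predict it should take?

1

Rank by E/h (kJ/s): caterpillars 0.924, ants 0.675, grasshoppers 0.311, termites 0.0467. Include each in turn until the next type's E/h falls below the running intake rate.
Rate on top 1: 0.8133. ants: 0.675 < 0.8133 → exclude; stop.
Optimal diet: caterpillars — 1 of 4 types.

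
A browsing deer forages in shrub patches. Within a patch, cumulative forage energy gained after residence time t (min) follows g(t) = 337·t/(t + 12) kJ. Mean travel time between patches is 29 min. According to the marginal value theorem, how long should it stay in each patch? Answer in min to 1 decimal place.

By the marginal value theorem, leave when the instantaneous gain rate g'(t) equals the habitat-wide average g(t)/(T + t).
g'(t) = 337·12/(t + 12)². Setting 337·12/(t+12)² = 337t/[(t+12)(29+t)] gives 12(29+t) = t(t+12), so t² = 12×29 = 348.
t* = √348 = 18.65 min.

18.7 min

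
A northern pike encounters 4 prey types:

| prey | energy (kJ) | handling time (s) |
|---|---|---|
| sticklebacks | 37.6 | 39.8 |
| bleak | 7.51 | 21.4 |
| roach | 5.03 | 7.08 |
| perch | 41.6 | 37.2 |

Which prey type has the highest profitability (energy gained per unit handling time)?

Profitability E/h (kJ/s): sticklebacks = 37.6/39.8 = 0.945, bleak = 7.51/21.4 = 0.351, roach = 5.03/7.08 = 0.71, perch = 41.6/37.2 = 1.12.
Ranked: perch > sticklebacks > roach > bleak.

perch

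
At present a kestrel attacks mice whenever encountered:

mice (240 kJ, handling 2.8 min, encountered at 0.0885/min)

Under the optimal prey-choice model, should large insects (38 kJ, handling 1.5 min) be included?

Yes

Current rate: (0.0885×240)/(1 + 0.0885×2.8) = 17.02 kJ/min.
Profitability of large insects: 38/1.5 = 25.33 kJ/min.
Since 25.33 > R, including large insects increases the long-run rate.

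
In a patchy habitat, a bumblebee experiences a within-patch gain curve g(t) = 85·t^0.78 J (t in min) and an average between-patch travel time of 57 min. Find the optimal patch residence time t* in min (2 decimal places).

Optimal t* satisfies g'(t*) = g(t*)/(T + t*).
g'(t) = 0.78·85·t^-0.22. Setting 0.78·85·t^-0.22 = 85·t^0.78/(57+t) gives 0.78(57+t) = t, so 0.22·t = 0.78×57.
t* = 0.78×57/0.22 = 202.1 min.

202.09 min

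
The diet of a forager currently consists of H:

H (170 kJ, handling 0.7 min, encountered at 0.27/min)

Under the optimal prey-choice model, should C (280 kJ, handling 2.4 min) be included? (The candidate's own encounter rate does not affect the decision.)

Yes

On H alone, R = ΣλE/(1+Σλh) = 45.9/1.189 = 38.6 kJ/min.
Profitability of C: 280/2.4 = 116.7 kJ/min.
Since 116.7 > R, including C increases the long-run rate.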